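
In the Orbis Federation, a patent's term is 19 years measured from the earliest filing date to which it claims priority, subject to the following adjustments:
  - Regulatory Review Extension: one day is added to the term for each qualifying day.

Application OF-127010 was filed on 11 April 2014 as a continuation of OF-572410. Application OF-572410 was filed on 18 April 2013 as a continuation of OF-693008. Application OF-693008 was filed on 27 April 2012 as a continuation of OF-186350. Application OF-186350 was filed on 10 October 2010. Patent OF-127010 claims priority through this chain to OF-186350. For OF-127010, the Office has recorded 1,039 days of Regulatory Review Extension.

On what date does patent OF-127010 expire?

2032-08-14

Earliest priority filing: 10 October 2010.
Base term: 10 October 2010 + 19 years → 10 October 2029.
Regulatory Review Extension: +1039 days → 14 August 2032.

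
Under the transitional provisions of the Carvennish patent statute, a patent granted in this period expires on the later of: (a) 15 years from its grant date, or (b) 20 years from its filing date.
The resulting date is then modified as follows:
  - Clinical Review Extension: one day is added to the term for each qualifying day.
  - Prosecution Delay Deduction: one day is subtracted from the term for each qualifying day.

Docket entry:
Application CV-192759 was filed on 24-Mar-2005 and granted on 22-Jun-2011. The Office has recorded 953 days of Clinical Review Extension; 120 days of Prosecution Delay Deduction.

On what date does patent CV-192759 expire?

October 2, 2028

(a) grant + 15 years → 22 June 2026.
(b) filing + 20 years → 24 March 2025.
Later of the two: 22 June 2026.
Clinical Review Extension: +953 days → 30 January 2029.
Prosecution Delay Deduction: −120 days → 2 October 2028.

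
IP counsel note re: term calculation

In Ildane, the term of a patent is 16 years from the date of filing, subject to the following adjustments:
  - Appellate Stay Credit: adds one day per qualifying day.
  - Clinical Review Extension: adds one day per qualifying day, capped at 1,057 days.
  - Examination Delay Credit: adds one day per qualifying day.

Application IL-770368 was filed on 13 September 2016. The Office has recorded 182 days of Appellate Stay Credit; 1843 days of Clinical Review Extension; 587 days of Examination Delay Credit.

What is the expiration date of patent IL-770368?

Base term: filing date + 16 years → 13 September 2032.
Appellate Stay Credit: +182 days → 14 March 2033.
Clinical Review Extension: 1843 days claimed exceeds the 1057-day cap, so +1057 days → 4 February 2036.
Examination Delay Credit: +587 days → 13 September 2037.

2037-09-13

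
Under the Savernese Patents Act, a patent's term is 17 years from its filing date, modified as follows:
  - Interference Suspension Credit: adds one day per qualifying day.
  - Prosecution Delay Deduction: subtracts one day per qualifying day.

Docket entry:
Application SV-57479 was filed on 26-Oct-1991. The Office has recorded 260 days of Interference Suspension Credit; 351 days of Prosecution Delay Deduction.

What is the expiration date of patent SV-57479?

July 27, 2008

Base term: filing date + 17 years → 26 October 2008.
Interference Suspension Credit: +260 days → 13 July 2009.
Prosecution Delay Deduction: −351 days → 27 July 2008.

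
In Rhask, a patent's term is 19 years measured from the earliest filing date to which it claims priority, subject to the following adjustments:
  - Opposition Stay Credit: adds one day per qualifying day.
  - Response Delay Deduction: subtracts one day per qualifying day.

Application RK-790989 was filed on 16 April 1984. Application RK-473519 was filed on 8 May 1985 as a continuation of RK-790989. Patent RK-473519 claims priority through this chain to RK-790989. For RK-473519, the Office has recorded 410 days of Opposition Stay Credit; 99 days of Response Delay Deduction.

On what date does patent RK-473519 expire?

2004-02-21

Earliest priority filing: 16 April 1984.
Base term: 16 April 1984 + 19 years → 16 April 2003.
Opposition Stay Credit: +410 days → 30 May 2004.
Response Delay Deduction: −99 days → 21 February 2004.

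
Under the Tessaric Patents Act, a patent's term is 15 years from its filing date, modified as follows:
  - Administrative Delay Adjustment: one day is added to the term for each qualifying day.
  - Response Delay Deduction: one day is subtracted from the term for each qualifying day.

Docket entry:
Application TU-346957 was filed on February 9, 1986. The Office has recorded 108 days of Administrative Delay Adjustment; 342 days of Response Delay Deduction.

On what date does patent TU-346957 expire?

2000-06-20

Base term: filing date + 15 years → 9 February 2001.
Administrative Delay Adjustment: +108 days → 28 May 2001.
Response Delay Deduction: −342 days → 20 June 2000.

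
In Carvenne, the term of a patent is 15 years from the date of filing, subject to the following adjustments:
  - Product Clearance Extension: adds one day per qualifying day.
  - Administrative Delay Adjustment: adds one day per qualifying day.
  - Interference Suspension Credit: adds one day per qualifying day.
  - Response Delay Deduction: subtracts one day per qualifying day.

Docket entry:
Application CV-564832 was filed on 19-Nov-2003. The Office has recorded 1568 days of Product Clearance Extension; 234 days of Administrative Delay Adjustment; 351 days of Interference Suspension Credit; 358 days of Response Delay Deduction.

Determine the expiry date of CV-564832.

2023-10-19

Base term: filing date + 15 years → 19 November 2018.
Product Clearance Extension: +1568 days → 6 March 2023.
Administrative Delay Adjustment: +234 days → 26 October 2023.
Interference Suspension Credit: +351 days → 11 October 2024.
Response Delay Deduction: −358 days → 19 October 2023.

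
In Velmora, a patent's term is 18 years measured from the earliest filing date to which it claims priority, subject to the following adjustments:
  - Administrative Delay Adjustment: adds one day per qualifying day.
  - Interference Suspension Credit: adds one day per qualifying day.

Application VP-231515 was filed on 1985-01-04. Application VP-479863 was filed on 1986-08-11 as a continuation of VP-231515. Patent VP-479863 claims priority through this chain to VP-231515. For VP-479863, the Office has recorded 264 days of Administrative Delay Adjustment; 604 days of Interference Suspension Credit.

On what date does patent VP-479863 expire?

2005-05-21

Earliest priority filing: 4 January 1985.
Base term: 4 January 1985 + 18 years → 4 January 2003.
Administrative Delay Adjustment: +264 days → 25 September 2003.
Interference Suspension Credit: +604 days → 21 May 2005.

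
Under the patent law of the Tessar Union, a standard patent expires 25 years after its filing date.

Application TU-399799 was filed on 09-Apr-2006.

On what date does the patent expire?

Filing date + 25 years → 9 April 2031.

2031-04-09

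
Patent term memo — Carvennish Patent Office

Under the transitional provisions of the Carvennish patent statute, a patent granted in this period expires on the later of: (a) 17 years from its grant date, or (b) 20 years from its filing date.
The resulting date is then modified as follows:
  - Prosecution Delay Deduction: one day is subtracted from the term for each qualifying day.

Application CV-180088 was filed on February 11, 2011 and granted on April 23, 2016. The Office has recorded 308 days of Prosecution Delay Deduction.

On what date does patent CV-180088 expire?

2032-06-19

(a) grant + 17 years → 23 April 2033.
(b) filing + 20 years → 11 February 2031.
Later of the two: 23 April 2033.
Prosecution Delay Deduction: −308 days → 19 June 2032.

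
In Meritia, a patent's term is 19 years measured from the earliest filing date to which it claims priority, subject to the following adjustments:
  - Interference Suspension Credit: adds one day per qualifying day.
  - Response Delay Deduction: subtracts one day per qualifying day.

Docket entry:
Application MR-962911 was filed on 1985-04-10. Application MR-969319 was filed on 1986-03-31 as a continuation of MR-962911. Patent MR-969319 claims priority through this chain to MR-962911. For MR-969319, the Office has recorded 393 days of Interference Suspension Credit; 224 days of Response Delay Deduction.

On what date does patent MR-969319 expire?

September 26, 2004

Earliest priority filing: 10 April 1985.
Base term: 10 April 1985 + 19 years → 10 April 2004.
Interference Suspension Credit: +393 days → 8 May 2005.
Response Delay Deduction: −224 days → 26 September 2004.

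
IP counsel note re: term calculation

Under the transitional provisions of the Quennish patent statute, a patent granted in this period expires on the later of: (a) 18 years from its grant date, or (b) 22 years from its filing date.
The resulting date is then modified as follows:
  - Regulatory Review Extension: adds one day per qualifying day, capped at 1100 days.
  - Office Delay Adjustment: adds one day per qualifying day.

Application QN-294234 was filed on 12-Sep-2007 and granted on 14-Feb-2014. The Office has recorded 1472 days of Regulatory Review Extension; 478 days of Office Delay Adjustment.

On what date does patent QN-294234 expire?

2036-06-10

(a) grant + 18 years → 14 February 2032.
(b) filing + 22 years → 12 September 2029.
Later of the two: 14 February 2032.
Regulatory Review Extension: 1472 days claimed exceeds the 1100-day cap, so +1100 days → 18 February 2035.
Office Delay Adjustment: +478 days → 10 June 2036.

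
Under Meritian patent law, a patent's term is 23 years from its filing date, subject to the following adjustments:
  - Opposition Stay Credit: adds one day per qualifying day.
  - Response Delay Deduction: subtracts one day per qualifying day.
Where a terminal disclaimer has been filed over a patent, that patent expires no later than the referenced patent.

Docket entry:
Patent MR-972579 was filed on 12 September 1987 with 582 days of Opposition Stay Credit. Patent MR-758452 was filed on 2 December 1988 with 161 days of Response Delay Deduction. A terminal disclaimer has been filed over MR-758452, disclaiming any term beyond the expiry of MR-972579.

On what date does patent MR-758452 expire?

Natural term of MR-758452:
  Base: filing + 23 years → 2 December 2011.
  Response Delay Deduction: −161 days → 24 June 2011.
Expiry of referenced patent MR-972579:
  Base: filing + 23 years → 12 September 2010.
  Opposition Stay Credit: +582 days → 16 April 2012.
Terminal disclaimer: MR-758452 expires on the earlier of 24 June 2011 and 16 April 2012.

June 24, 2011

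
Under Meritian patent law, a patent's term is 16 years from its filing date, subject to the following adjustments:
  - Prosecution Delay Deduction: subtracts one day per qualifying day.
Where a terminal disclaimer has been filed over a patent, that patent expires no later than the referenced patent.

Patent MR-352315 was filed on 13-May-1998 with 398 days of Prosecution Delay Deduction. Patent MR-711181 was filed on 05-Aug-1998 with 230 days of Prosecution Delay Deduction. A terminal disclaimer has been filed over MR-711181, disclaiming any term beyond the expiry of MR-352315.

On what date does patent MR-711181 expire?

2013-04-10

Natural term of MR-711181:
  Base: filing + 16 years → 5 August 2014.
  Prosecution Delay Deduction: −230 days → 18 December 2013.
Expiry of referenced patent MR-352315:
  Base: filing + 16 years → 13 May 2014.
  Prosecution Delay Deduction: −398 days → 10 April 2013.
Terminal disclaimer: MR-711181 expires on the earlier of 18 December 2013 and 10 April 2013.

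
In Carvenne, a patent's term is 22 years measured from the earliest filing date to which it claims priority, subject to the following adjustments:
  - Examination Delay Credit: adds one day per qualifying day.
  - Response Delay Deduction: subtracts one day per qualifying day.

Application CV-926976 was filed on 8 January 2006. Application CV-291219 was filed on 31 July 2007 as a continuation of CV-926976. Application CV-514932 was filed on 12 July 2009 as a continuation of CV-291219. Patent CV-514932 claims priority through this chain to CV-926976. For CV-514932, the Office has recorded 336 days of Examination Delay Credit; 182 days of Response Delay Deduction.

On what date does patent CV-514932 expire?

June 10, 2028

Earliest priority filing: 8 January 2006.
Base term: 8 January 2006 + 22 years → 8 January 2028.
Examination Delay Credit: +336 days → 9 December 2028.
Response Delay Deduction: −182 days → 10 June 2028.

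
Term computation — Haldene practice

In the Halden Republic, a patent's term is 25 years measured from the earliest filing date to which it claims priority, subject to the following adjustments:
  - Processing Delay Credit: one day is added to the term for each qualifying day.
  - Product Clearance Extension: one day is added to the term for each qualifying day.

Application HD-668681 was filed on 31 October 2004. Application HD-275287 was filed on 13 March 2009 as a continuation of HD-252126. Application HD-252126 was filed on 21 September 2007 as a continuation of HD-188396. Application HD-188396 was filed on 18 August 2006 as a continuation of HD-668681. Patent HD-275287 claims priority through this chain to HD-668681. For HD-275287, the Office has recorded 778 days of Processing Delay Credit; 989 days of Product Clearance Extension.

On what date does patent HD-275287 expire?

Earliest priority filing: 31 October 2004.
Base term: 31 October 2004 + 25 years → 31 October 2029.
Processing Delay Credit: +778 days → 18 December 2031.
Product Clearance Extension: +989 days → 2 September 2034.

September 2, 2034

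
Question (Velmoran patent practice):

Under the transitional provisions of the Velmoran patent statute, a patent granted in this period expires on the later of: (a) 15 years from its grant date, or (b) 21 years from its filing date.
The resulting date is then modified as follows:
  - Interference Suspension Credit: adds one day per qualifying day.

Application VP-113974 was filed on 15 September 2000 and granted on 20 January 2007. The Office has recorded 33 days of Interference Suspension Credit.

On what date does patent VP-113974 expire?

2022-02-22

(a) grant + 15 years → 20 January 2022.
(b) filing + 21 years → 15 September 2021.
Later of the two: 20 January 2022.
Interference Suspension Credit: +33 days → 22 February 2022.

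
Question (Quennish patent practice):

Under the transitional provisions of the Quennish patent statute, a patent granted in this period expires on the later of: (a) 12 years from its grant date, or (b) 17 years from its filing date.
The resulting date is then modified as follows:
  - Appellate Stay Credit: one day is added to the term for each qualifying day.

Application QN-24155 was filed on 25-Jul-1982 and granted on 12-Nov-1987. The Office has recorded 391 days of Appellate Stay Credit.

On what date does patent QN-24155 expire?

2000-12-07

(a) grant + 12 years → 12 November 1999.
(b) filing + 17 years → 25 July 1999.
Later of the two: 12 November 1999.
Appellate Stay Credit: +391 days → 7 December 2000.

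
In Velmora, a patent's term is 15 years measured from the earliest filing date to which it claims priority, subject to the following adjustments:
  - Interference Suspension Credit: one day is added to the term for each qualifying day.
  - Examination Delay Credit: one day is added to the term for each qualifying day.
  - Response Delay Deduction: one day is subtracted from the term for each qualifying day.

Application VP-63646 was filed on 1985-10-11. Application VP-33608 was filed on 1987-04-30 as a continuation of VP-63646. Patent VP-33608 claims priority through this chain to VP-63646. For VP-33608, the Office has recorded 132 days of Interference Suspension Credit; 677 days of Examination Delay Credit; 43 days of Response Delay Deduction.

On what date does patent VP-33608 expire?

Earliest priority filing: 11 October 1985.
Base term: 11 October 1985 + 15 years → 11 October 2000.
Interference Suspension Credit: +132 days → 20 February 2001.
Examination Delay Credit: +677 days → 29 December 2002.
Response Delay Deduction: −43 days → 16 November 2002.

November 16, 2002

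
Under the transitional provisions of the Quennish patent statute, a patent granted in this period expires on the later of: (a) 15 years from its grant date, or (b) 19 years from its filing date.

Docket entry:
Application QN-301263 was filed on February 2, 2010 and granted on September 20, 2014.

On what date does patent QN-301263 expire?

(a) grant + 15 years → 20 September 2029.
(b) filing + 19 years → 2 February 2029.
Later of the two: 20 September 2029.

September 20, 2029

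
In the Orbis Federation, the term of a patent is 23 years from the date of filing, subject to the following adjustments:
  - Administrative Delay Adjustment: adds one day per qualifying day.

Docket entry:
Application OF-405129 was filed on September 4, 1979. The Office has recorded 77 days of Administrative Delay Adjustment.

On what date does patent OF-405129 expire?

November 20, 2002

Base term: filing date + 23 years → 4 September 2002.
Administrative Delay Adjustment: +77 days → 20 November 2002.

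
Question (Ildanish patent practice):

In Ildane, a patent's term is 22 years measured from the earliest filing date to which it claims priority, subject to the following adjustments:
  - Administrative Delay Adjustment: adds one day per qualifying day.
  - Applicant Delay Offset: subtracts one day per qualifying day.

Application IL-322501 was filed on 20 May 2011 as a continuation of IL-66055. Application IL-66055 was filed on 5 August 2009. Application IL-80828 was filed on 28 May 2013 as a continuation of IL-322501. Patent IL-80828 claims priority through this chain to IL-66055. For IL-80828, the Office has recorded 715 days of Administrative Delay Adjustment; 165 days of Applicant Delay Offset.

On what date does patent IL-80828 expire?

2033-02-05

Earliest priority filing: 5 August 2009.
Base term: 5 August 2009 + 22 years → 5 August 2031.
Administrative Delay Adjustment: +715 days → 20 July 2033.
Applicant Delay Offset: −165 days → 5 February 2033.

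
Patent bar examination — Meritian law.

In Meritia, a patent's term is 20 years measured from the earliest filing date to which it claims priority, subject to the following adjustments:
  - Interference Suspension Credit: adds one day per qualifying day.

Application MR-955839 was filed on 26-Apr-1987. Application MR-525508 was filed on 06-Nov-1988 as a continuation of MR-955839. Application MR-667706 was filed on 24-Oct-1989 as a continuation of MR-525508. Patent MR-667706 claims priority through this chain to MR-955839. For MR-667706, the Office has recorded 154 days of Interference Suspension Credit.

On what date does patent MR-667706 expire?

Earliest priority filing: 26 April 1987.
Base term: 26 April 1987 + 20 years → 26 April 2007.
Interference Suspension Credit: +154 days → 27 September 2007.

2007-09-27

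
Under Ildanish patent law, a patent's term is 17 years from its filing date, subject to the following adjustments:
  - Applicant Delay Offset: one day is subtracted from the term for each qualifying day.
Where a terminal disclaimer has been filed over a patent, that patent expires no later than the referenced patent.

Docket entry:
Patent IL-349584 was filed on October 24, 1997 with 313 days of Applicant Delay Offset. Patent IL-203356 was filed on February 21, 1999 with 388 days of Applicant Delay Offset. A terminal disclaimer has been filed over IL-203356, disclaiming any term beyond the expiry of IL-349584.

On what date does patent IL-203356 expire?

2013-12-15

Natural term of IL-203356:
  Base: filing + 17 years → 21 February 2016.
  Applicant Delay Offset: −388 days → 29 January 2015.
Expiry of referenced patent IL-349584:
  Base: filing + 17 years → 24 October 2014.
  Applicant Delay Offset: −313 days → 15 December 2013.
Terminal disclaimer: IL-203356 expires on the earlier of 29 January 2015 and 15 December 2013.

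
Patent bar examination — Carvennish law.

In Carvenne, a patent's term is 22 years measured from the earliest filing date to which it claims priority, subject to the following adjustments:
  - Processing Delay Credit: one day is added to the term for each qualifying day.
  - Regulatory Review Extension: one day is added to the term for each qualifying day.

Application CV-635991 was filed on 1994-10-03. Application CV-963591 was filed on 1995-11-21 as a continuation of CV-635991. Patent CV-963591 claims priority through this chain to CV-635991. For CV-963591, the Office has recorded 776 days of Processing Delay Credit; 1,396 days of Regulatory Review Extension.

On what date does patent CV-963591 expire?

September 14, 2022

Earliest priority filing: 3 October 1994.
Base term: 3 October 1994 + 22 years → 3 October 2016.
Processing Delay Credit: +776 days → 18 November 2018.
Regulatory Review Extension: +1396 days → 14 September 2022.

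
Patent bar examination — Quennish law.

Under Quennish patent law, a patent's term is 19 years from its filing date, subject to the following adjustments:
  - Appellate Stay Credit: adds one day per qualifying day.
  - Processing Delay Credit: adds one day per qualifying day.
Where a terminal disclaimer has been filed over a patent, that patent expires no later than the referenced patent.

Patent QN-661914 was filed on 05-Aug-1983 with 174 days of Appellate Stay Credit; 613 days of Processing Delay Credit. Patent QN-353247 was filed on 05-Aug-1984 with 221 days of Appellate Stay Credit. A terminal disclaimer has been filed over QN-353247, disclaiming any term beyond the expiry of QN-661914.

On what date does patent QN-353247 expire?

2004-03-13

Natural term of QN-353247:
  Base: filing + 19 years → 5 August 2003.
  Appellate Stay Credit: +221 days → 13 March 2004.
Expiry of referenced patent QN-661914:
  Base: filing + 19 years → 5 August 2002.
  Appellate Stay Credit: +174 days → 26 January 2003.
  Processing Delay Credit: +613 days → 30 September 2004.
Terminal disclaimer: QN-353247 expires on the earlier of 13 March 2004 and 30 September 2004.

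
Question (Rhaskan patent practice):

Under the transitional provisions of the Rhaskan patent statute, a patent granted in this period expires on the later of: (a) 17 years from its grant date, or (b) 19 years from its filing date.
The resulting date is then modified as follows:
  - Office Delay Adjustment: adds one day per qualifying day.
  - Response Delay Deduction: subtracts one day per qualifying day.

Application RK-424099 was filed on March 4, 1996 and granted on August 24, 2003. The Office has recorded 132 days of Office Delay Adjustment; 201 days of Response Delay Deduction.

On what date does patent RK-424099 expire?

2020-06-16

(a) grant + 17 years → 24 August 2020.
(b) filing + 19 years → 4 March 2015.
Later of the two: 24 August 2020.
Office Delay Adjustment: +132 days → 3 January 2021.
Response Delay Deduction: −201 days → 16 June 2020.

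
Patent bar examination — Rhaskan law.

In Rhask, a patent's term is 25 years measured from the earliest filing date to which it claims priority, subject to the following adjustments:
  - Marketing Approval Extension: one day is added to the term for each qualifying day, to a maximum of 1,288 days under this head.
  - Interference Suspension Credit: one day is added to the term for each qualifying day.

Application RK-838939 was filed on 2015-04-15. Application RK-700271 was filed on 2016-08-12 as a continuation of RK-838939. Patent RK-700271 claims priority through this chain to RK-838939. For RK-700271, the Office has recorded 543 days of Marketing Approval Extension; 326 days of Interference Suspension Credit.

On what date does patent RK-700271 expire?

September 1, 2042

Earliest priority filing: 15 April 2015.
Base term: 15 April 2015 + 25 years → 15 April 2040.
Marketing Approval Extension: 543 days (within the 1288-day cap) → +543 days → 10 October 2041.
Interference Suspension Credit: +326 days → 1 September 2042.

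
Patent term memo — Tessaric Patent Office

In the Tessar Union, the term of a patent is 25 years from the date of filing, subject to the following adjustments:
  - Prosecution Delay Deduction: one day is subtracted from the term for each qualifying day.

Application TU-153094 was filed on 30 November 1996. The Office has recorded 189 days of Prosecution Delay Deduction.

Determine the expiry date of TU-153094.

Base term: filing date + 25 years → 30 November 2021.
Prosecution Delay Deduction: −189 days → 25 May 2021.

May 25, 2021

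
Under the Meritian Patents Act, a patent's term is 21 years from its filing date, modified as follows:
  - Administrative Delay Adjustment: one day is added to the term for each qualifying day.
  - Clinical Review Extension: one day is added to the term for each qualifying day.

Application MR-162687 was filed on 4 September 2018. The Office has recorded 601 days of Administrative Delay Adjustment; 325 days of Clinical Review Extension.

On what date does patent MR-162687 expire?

Base term: filing date + 21 years → 4 September 2039.
Administrative Delay Adjustment: +601 days → 27 April 2041.
Clinical Review Extension: +325 days → 18 March 2042.

2042-03-18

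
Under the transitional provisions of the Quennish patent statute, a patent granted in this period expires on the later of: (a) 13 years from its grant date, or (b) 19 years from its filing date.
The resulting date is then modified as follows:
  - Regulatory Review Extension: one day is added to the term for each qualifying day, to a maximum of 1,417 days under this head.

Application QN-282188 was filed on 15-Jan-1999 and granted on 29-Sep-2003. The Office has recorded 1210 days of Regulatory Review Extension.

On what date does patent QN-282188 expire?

2021-05-09

(a) grant + 13 years → 29 September 2016.
(b) filing + 19 years → 15 January 2018.
Later of the two: 15 January 2018.
Regulatory Review Extension: 1210 days (within the 1417-day cap) → +1210 days → 9 May 2021.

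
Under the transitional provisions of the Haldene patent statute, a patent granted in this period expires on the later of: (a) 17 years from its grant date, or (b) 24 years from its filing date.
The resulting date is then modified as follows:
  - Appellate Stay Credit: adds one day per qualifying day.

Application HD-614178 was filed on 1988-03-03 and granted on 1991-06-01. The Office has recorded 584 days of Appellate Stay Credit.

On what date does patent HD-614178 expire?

(a) grant + 17 years → 1 June 2008.
(b) filing + 24 years → 3 March 2012.
Later of the two: 3 March 2012.
Appellate Stay Credit: +584 days → 8 October 2013.

October 8, 2013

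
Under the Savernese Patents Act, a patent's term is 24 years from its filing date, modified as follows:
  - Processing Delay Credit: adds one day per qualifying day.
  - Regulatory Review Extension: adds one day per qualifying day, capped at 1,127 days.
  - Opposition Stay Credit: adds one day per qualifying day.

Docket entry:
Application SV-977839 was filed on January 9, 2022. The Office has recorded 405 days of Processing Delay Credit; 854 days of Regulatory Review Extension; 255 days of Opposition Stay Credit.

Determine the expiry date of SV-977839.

Base term: filing date + 24 years → 9 January 2046.
Processing Delay Credit: +405 days → 18 February 2047.
Regulatory Review Extension: 854 days (within the 1127-day cap) → +854 days → 21 June 2049.
Opposition Stay Credit: +255 days → 3 March 2050.

2050-03-03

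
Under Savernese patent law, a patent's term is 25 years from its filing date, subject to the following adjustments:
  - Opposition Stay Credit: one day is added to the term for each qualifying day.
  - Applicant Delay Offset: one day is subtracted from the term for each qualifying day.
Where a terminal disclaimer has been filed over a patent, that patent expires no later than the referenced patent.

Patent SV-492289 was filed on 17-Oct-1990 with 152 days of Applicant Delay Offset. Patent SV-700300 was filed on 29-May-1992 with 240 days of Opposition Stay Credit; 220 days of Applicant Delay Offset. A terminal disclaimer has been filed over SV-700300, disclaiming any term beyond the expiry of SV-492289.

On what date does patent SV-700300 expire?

Natural term of SV-700300:
  Base: filing + 25 years → 29 May 2017.
  Opposition Stay Credit: +240 days → 24 January 2018.
  Applicant Delay Offset: −220 days → 18 June 2017.
Expiry of referenced patent SV-492289:
  Base: filing + 25 years → 17 October 2015.
  Applicant Delay Offset: −152 days → 18 May 2015.
Terminal disclaimer: SV-700300 expires on the earlier of 18 June 2017 and 18 May 2015.

2015-05-18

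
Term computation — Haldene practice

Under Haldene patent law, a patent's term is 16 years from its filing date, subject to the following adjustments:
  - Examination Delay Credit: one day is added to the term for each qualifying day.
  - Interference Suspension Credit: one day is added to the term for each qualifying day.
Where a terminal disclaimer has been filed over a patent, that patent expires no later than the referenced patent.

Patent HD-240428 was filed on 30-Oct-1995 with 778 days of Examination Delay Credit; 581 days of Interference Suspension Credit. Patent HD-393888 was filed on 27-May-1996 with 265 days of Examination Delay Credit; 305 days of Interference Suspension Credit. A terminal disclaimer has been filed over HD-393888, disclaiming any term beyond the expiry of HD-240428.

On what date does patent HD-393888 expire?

December 18, 2013

Natural term of HD-393888:
  Base: filing + 16 years → 27 May 2012.
  Examination Delay Credit: +265 days → 16 February 2013.
  Interference Suspension Credit: +305 days → 18 December 2013.
Expiry of referenced patent HD-240428:
  Base: filing + 16 years → 30 October 2011.
  Examination Delay Credit: +778 days → 16 December 2013.
  Interference Suspension Credit: +581 days → 20 July 2015.
Terminal disclaimer: HD-393888 expires on the earlier of 18 December 2013 and 20 July 2015.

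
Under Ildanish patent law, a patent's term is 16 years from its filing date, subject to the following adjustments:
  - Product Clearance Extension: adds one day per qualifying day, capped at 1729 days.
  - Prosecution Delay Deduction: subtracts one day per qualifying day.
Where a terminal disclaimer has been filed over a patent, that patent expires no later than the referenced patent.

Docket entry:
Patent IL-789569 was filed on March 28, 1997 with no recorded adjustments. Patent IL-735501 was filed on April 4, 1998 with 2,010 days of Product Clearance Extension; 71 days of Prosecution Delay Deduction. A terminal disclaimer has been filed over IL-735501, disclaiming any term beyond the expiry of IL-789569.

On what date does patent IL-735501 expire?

2013-03-28

Natural term of IL-735501:
  Base: filing + 16 years → 4 April 2014.
  Product Clearance Extension: 2010 days claimed exceeds the 1729-day cap, so +1729 days → 28 December 2018.
  Prosecution Delay Deduction: −71 days → 18 October 2018.
Expiry of referenced patent IL-789569:
  Base: filing + 16 years → 28 March 2013.
Terminal disclaimer: IL-735501 expires on the earlier of 18 October 2018 and 28 March 2013.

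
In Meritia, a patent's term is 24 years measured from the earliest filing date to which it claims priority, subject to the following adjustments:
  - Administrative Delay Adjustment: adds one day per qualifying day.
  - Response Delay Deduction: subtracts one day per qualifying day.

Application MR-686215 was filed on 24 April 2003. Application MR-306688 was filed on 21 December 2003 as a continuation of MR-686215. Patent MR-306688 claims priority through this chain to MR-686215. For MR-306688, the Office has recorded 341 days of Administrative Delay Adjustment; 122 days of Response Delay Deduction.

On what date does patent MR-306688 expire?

Earliest priority filing: 24 April 2003.
Base term: 24 April 2003 + 24 years → 24 April 2027.
Administrative Delay Adjustment: +341 days → 30 March 2028.
Response Delay Deduction: −122 days → 29 November 2027.

November 29, 2027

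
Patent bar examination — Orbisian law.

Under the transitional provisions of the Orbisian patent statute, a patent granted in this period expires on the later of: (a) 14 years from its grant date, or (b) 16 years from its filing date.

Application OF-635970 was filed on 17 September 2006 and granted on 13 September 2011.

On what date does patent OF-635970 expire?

2025-09-13

(a) grant + 14 years → 13 September 2025.
(b) filing + 16 years → 17 September 2022.
Later of the two: 13 September 2025.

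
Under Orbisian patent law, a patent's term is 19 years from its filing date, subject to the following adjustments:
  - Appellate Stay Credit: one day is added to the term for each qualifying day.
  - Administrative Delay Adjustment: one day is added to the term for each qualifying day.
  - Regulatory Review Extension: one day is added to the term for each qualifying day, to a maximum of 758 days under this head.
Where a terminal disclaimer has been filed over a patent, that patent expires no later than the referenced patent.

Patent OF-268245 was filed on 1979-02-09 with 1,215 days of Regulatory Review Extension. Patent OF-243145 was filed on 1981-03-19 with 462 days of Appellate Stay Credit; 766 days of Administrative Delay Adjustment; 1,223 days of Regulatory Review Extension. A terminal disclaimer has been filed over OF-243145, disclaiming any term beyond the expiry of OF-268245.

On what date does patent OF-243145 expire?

March 8, 2000

Natural term of OF-243145:
  Base: filing + 19 years → 19 March 2000.
  Appellate Stay Credit: +462 days → 24 June 2001.
  Administrative Delay Adjustment: +766 days → 30 July 2003.
  Regulatory Review Extension: 1223 days claimed exceeds the 758-day cap, so +758 days → 26 August 2005.
Expiry of referenced patent OF-268245:
  Base: filing + 19 years → 9 February 1998.
  Regulatory Review Extension: 1215 days claimed exceeds the 758-day cap, so +758 days → 8 March 2000.
Terminal disclaimer: OF-243145 expires on the earlier of 26 August 2005 and 8 March 2000.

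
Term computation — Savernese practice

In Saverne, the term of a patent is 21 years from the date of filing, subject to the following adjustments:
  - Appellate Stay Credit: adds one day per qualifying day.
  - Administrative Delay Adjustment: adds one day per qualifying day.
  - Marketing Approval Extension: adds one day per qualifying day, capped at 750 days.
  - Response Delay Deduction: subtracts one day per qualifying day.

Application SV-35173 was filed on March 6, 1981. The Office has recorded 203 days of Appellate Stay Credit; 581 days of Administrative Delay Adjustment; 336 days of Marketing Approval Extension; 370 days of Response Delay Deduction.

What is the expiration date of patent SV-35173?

Base term: filing date + 21 years → 6 March 2002.
Appellate Stay Credit: +203 days → 25 September 2002.
Administrative Delay Adjustment: +581 days → 28 April 2004.
Marketing Approval Extension: 336 days (within the 750-day cap) → +336 days → 30 March 2005.
Response Delay Deduction: −370 days → 25 March 2004.

March 25, 2004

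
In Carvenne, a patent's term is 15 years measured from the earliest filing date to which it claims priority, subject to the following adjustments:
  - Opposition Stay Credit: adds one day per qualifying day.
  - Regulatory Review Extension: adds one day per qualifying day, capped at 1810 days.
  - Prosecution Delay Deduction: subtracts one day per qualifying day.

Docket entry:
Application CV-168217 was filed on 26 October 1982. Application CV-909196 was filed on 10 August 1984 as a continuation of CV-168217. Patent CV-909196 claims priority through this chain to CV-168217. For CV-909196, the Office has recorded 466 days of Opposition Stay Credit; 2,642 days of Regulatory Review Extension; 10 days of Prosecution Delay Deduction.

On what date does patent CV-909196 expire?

Earliest priority filing: 26 October 1982.
Base term: 26 October 1982 + 15 years → 26 October 1997.
Opposition Stay Credit: +466 days → 4 February 1999.
Regulatory Review Extension: 2642 days claimed exceeds the 1810-day cap, so +1810 days → 19 January 2004.
Prosecution Delay Deduction: −10 days → 9 January 2004.

2004-01-09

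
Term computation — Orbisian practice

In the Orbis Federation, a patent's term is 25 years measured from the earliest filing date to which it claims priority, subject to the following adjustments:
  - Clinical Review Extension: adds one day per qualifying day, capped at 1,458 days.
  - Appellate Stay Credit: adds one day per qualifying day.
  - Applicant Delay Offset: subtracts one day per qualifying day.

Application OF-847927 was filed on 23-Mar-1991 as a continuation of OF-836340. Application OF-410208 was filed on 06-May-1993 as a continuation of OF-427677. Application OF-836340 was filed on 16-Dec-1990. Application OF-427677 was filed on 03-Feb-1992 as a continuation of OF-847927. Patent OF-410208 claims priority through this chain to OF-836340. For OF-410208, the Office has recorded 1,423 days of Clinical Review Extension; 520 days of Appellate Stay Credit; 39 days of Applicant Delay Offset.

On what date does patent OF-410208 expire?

2021-03-03

Earliest priority filing: 16 December 1990.
Base term: 16 December 1990 + 25 years → 16 December 2015.
Clinical Review Extension: 1423 days (within the 1458-day cap) → +1423 days → 8 November 2019.
Appellate Stay Credit: +520 days → 11 April 2021.
Applicant Delay Offset: −39 days → 3 March 2021.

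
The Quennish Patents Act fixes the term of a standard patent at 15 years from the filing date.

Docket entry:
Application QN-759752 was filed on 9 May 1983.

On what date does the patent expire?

Filing date + 15 years → 9 May 1998.

1998-05-09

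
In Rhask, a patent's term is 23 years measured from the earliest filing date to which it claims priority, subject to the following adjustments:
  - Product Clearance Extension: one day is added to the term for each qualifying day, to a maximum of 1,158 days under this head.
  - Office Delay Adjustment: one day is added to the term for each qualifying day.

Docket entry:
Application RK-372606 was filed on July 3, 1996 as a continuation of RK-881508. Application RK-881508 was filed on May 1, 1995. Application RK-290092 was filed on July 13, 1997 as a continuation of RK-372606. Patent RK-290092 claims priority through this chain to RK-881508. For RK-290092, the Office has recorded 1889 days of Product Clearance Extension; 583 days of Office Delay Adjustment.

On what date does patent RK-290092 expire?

February 5, 2023

Earliest priority filing: 1 May 1995.
Base term: 1 May 1995 + 23 years → 1 May 2018.
Product Clearance Extension: 1889 days claimed exceeds the 1158-day cap, so +1158 days → 2 July 2021.
Office Delay Adjustment: +583 days → 5 February 2023.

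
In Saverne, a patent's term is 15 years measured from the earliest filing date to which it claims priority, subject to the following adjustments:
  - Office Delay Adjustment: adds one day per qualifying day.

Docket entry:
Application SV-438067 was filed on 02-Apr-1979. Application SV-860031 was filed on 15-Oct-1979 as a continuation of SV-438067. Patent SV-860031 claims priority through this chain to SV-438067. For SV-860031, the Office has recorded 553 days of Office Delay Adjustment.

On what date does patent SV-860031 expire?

October 7, 1995

Earliest priority filing: 2 April 1979.
Base term: 2 April 1979 + 15 years → 2 April 1994.
Office Delay Adjustment: +553 days → 7 October 1995.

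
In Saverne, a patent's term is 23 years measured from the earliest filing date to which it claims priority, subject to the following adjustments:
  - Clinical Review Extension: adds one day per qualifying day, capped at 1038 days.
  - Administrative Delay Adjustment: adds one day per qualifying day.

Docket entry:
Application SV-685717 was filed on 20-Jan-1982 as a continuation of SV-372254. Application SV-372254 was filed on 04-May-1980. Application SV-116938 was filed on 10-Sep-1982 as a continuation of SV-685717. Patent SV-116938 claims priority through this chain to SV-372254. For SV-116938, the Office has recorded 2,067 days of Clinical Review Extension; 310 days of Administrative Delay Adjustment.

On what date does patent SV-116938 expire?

Earliest priority filing: 4 May 1980.
Base term: 4 May 1980 + 23 years → 4 May 2003.
Clinical Review Extension: 2067 days claimed exceeds the 1038-day cap, so +1038 days → 7 March 2006.
Administrative Delay Adjustment: +310 days → 11 January 2007.

2007-01-11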